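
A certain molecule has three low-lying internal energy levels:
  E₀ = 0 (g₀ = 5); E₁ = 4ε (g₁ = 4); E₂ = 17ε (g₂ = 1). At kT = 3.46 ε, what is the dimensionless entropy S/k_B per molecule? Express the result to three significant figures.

2.07

Eᵢ/kT = 0, 1.1561, 4.9133.
Z = Σ gᵢe^(−Eᵢ/kT) = 5·e^(−0) + 4·e^(−1.1561) + 1·e^(−4.9133) = 5.0000 + 1.2588 + 0.0073482 = 6.2661.
⟨E⟩ = Σ EᵢPᵢ = 0.82350 ε.
S/k_B = ln Z + ⟨E⟩/kT = ln(6.2661) + 0.82350/3.46 = 1.8352 + 0.23801 = 2.07.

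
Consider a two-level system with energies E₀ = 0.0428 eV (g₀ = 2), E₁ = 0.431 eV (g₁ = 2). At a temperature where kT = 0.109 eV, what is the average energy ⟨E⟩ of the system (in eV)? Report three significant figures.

0.0535 eV

Eᵢ/kT = 0.39266, 3.9541.
Z = Σ gᵢe^(−Eᵢ/kT) = 2·e^(−0.39266) + 2·e^(−3.9541) = 1.3505 + 0.038352 = 1.3889.
⟨E⟩ = Σ Eᵢ gᵢe^(−Eᵢ/kT) / Z = (0.0428·1.3505 + 0.431·0.038352) / 1.3889 = 0.0535 eV.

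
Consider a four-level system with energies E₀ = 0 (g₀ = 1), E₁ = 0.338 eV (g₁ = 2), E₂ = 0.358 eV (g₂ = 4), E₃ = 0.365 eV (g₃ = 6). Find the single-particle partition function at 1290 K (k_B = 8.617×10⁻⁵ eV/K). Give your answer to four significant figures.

Z = 1.480

k_BT = 8.617×10⁻⁵ × 1290 K = 0.111159 eV.
Eᵢ/kT = 0, 3.04069, 3.22061, 3.28358.
Z = Σ gᵢe^(−Eᵢ/kT) = 1·e^(−0) + 2·e^(−3.04069) + 4·e^(−3.22061) + 6·e^(−3.28358) = 1.00000 + 0.0956038 + 0.159723 + 0.224963 = 1.48029.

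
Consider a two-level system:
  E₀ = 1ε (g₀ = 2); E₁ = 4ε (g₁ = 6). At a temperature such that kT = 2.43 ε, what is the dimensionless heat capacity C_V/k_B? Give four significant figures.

0.3793

Eᵢ/kT = 0.411523, 1.64609.
Z = Σ gᵢe^(−Eᵢ/kT) = 2·e^(−0.411523) + 6·e^(−1.64609) = 1.32528 + 1.15681 = 2.48209.
⟨E⟩ = 2.39819 ε, ⟨E²⟩ = 7.99094 ε².
C_V/k_B = (⟨E²⟩ − ⟨E⟩²)/(kT)² = (7.99094 − 5.75132)/5.90490 = 0.3793.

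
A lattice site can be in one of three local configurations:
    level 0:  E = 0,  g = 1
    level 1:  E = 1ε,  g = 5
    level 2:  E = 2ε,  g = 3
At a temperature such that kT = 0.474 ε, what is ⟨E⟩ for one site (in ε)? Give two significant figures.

Eᵢ/kT = 0, 2.110, 4.219.
Z = Σ gᵢe^(−Eᵢ/kT) = 1·e^(−0) + 5·e^(−2.110) + 3·e^(−4.219) = 1.000 + 0.6062 + 0.04414 = 1.650.
⟨E⟩ = Σ Eᵢ gᵢe^(−Eᵢ/kT) / Z = (0·1.000 + 1·0.6062 + 2·0.04414) / 1.650 = 0.42 ε.

0.42 ε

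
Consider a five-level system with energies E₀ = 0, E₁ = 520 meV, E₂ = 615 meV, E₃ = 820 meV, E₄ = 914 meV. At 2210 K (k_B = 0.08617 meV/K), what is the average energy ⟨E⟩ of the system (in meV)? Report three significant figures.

68.2 meV

k_BT = 0.08617 × 2210 K = 190.44 meV.
Eᵢ/kT = 0, 2.7305, 3.2294, 4.3058, 4.7994.
Z = Σ e^(−Eᵢ/kT) = e^(−0) + e^(−2.7305) + e^(−3.2294) + e^(−4.3058) + e^(−4.7994) = 1.0000 + 0.065187 + 0.039581 + 0.013490 + 0.0082347 = 1.1265.
⟨E⟩ = Σ Eᵢ e^(−Eᵢ/kT) / Z = (0·1.0000 + 520·0.065187 + 615·0.039581 + 820·0.013490 + 914·0.0082347) / 1.1265 = 68.2 meV.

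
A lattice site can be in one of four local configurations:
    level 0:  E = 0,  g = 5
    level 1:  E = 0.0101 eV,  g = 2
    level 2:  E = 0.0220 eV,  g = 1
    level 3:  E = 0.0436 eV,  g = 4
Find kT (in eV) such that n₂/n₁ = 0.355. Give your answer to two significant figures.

0.035 eV

n₂/n₁ = (g₂/g₁) exp[−(E₂−E₁)/kT] = 0.355.
⇒ (E₂−E₁)/kT = ln((1/2)/0.355) = ln(1.408) = 0.3422.
kT = 0.0119 eV / 0.3422 = 0.035 eV.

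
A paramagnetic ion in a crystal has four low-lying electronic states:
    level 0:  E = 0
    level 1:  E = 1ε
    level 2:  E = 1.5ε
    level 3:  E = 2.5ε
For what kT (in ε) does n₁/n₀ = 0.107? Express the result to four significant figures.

n₁/n₀ = exp[−(E₁−E₀)/kT] = 0.107.
⇒ (E₁−E₀)/kT = ln(1/0.107) = ln(9.34579) = 2.23493.
kT = 1ε / 2.23493 = 0.4474 ε.

0.4474 ε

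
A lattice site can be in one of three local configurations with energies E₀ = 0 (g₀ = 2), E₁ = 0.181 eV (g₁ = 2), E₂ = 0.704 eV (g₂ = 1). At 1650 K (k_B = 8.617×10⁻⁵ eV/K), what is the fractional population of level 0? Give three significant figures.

k_BT = 8.617×10⁻⁵ × 1650 K = 0.14218 eV.
Eᵢ/kT = 0, 1.2730, 4.9515.
Z = Σ gᵢe^(−Eᵢ/kT) = 2·e^(−0) + 2·e^(−1.2730) + 1·e^(−4.9515) = 2.0000 + 0.55998 + 0.0070728 = 2.5671.
P₀ = g₀ e^(−E₀/kT) / Z = 2.0000/2.5671 = 0.779.

0.779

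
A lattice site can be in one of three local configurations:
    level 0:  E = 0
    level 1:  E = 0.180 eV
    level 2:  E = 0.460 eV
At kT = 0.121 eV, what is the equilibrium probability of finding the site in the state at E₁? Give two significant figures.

0.18

Eᵢ/kT = 0, 1.488, 3.802.
Z = Σ e^(−Eᵢ/kT) = e^(−0) + e^(−1.488) + e^(−3.802) = 1.000 + 0.2258 + 0.02233 = 1.248.
P₁ = e^(−E₁/kT) / Z = 0.2258/1.248 = 0.18.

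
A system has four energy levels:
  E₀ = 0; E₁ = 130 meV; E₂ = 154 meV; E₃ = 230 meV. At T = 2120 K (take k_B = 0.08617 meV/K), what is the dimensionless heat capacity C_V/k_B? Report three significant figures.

0.220

k_BT = 0.08617 × 2120 K = 182.68 meV.
Eᵢ/kT = 0, 0.71163, 0.84300, 1.2590.
Z = Σ e^(−Eᵢ/kT) = e^(−0) + e^(−0.71163) + e^(−0.84300) + e^(−1.2590) = 1.0000 + 0.49084 + 0.43042 + 0.28394 = 2.2052.
⟨E⟩ = 88.609 meV, ⟨E²⟩ = 15202 meV².
C_V/k_B = (⟨E²⟩ − ⟨E⟩²)/(kT)² = (15202 − 7851.6)/33372 = 0.220.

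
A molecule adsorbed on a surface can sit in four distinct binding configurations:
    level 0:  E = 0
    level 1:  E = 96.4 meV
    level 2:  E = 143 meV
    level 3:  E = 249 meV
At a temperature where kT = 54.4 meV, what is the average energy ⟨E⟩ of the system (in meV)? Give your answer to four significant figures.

23.37 meV

Eᵢ/kT = 0, 1.77206, 2.62868, 4.57721.
Z = Σ e^(−Eᵢ/kT) = e^(−0) + e^(−1.77206) + e^(−2.62868) + e^(−4.57721) = 1.00000 + 0.169982 + 0.0721737 + 0.0102835 = 1.25244.
⟨E⟩ = Σ Eᵢ e^(−Eᵢ/kT) / Z = (0·1.00000 + 96.4·0.169982 + 143·0.0721737 + 249·0.0102835) / 1.25244 = 23.37 meV.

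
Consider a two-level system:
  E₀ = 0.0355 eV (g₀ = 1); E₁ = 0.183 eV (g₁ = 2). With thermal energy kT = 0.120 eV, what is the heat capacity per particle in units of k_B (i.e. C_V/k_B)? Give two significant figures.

Eᵢ/kT = 0.2958, 1.525.
Z = Σ gᵢe^(−Eᵢ/kT) = 1·e^(−0.2958) + 2·e^(−1.525) = 0.7439 + 0.4352 = 1.179.
⟨E⟩ = 0.08995 eV, ⟨E²⟩ = 0.01316 eV².
C_V/k_B = (⟨E²⟩ − ⟨E⟩²)/(kT)² = (0.01316 − 0.008091)/0.01440 = 0.35.

0.35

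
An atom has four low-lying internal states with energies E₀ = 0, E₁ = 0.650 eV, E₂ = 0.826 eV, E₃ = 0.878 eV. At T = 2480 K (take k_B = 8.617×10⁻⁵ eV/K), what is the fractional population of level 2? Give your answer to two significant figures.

k_BT = 8.617×10⁻⁵ × 2480 K = 0.2137 eV.
Eᵢ/kT = 0, 3.042, 3.865, 4.109.
Z = Σ e^(−Eᵢ/kT) = e^(−0) + e^(−3.042) + e^(−3.865) + e^(−4.109) = 1.000 + 0.04774 + 0.02096 + 0.01642 = 1.085.
P₂ = e^(−E₂/kT) / Z = 0.02096/1.085 = 0.019.

0.019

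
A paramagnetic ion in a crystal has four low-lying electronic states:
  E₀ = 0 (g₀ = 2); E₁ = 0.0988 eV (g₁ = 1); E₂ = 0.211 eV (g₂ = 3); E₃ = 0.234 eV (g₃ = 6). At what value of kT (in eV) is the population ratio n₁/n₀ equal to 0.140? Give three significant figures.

n₁/n₀ = (g₁/g₀) exp[−(E₁−E₀)/kT] = 0.140.
⇒ (E₁−E₀)/kT = ln((1/2)/0.140) = ln(3.5714) = 1.2730.
kT = 0.0988 eV / 1.2730 = 0.0776 eV.

0.0776 eV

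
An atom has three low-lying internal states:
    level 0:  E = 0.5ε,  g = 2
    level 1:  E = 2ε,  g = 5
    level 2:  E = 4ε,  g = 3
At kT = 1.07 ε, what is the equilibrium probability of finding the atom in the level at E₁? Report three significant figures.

Eᵢ/kT = 0.46729, 1.8692, 3.7383.
Z = Σ gᵢe^(−Eᵢ/kT) = 2·e^(−0.46729) + 5·e^(−1.8692) + 3·e^(−3.7383) = 1.2534 + 0.77124 + 0.071384 = 2.0960.
P₁ = g₁ e^(−E₁/kT) / Z = 0.77124/2.0960 = 0.368.

0.368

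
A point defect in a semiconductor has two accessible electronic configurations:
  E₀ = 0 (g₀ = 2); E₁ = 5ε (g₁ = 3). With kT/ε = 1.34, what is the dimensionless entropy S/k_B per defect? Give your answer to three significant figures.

0.858

Eᵢ/kT = 0, 3.7313.
Z = Σ gᵢe^(−Eᵢ/kT) = 2·e^(−0) + 3·e^(−3.7313) = 2.0000 + 0.071885 = 2.0719.
⟨E⟩ = Σ EᵢPᵢ = 0.17348 ε.
S/k_B = ln Z + ⟨E⟩/kT = ln(2.0719) + 0.17348/1.34 = 0.72847 + 0.12946 = 0.858.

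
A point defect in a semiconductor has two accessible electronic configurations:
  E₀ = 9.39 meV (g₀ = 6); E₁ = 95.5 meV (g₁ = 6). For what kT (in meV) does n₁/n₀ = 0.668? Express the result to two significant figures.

n₁/n₀ = (g₁/g₀) exp[−(E₁−E₀)/kT] = 0.668.
⇒ (E₁−E₀)/kT = ln((6/6)/0.668) = ln(1.497) = 0.4035.
kT = 86.11 meV / 0.4035 = 210 meV.

210 meV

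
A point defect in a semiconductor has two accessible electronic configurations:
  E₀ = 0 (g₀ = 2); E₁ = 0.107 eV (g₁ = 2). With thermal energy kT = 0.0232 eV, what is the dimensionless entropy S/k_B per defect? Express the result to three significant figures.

0.748

Eᵢ/kT = 0, 4.6121.
Z = Σ gᵢe^(−Eᵢ/kT) = 2·e^(−0) + 2·e^(−4.6121) = 2.0000 + 0.019862 = 2.0199.
⟨E⟩ = Σ EᵢPᵢ = 0.0010521 eV.
S/k_B = ln Z + ⟨E⟩/kT = ln(2.0199) + 0.0010521/0.0232 = 0.70305 + 0.045349 = 0.748.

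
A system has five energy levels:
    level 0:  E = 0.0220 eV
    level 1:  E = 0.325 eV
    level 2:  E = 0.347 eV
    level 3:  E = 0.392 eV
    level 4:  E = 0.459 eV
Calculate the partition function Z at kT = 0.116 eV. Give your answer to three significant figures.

Z = 0.991

Eᵢ/kT = 0.18966, 2.8017, 2.9914, 3.3793, 3.9569.
Z = Σ e^(−Eᵢ/kT) = e^(−0.18966) + e^(−2.8017) + e^(−2.9914) + e^(−3.3793) + e^(−3.9569) = 0.82724 + 0.060707 + 0.050217 + 0.034071 + 0.019122 = 0.99136.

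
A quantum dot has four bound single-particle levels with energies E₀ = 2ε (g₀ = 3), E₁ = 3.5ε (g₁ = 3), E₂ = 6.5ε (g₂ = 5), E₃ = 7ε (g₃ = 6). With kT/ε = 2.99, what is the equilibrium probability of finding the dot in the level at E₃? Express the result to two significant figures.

0.16

Eᵢ/kT = 0.6689, 1.171, 2.174, 2.341.
Z = Σ gᵢe^(−Eᵢ/kT) = 3·e^(−0.6689) + 3·e^(−1.171) + 5·e^(−2.174) + 6·e^(−2.341) = 1.537 + 0.9302 + 0.5686 + 0.5774 = 3.613.
P₃ = g₃ e^(−E₃/kT) / Z = 0.5774/3.613 = 0.16.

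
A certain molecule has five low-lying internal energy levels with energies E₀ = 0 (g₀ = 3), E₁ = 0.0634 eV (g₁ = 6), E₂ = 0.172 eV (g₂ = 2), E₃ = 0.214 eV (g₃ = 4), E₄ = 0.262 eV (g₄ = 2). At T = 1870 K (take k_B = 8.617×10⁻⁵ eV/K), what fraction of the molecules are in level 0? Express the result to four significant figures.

0.3265

k_BT = 8.617×10⁻⁵ × 1870 K = 0.161138 eV.
Eᵢ/kT = 0, 0.393452, 1.06741, 1.32805, 1.62594.
Z = Σ gᵢe^(−Eᵢ/kT) = 3·e^(−0) + 6·e^(−0.393452) + 2·e^(−1.06741) + 4·e^(−1.32805) + 2·e^(−1.62594) = 3.00000 + 4.04834 + 0.687796 + 1.05997 + 0.393453 = 9.18956.
P₀ = g₀ e^(−E₀/kT) / Z = 3.00000/9.18956 = 0.3265.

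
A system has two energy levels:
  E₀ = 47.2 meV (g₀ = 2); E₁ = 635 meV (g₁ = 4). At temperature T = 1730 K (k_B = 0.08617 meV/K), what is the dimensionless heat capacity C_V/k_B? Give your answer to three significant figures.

0.559

k_BT = 0.08617 × 1730 K = 149.07 meV.
Eᵢ/kT = 0.31663, 4.2597.
Z = Σ gᵢe^(−Eᵢ/kT) = 2·e^(−0.31663) + 4·e^(−4.2597) = 1.4572 + 0.056506 = 1.5137.
⟨E⟩ = 69.143 meV, ⟨E²⟩ = 17197 meV².
C_V/k_B = (⟨E²⟩ − ⟨E⟩²)/(kT)² = (17197 − 4780.8)/22222 = 0.559.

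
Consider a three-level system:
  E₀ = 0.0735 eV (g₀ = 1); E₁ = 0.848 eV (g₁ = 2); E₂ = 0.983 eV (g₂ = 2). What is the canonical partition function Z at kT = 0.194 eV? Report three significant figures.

Z = 0.723

Eᵢ/kT = 0.37887, 4.3711, 5.0670.
Z = Σ gᵢe^(−Eᵢ/kT) = 1·e^(−0.37887) + 2·e^(−4.3711) + 2·e^(−5.0670) = 0.68463 + 0.025275 + 0.012603 = 0.72251.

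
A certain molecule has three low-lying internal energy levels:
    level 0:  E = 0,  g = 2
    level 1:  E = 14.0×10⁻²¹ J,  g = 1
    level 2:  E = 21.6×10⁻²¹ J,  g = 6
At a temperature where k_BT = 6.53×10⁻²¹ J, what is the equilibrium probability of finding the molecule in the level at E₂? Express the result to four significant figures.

Eᵢ/kT = 0, 2.14395, 3.30781.
Z = Σ gᵢe^(−Eᵢ/kT) = 2·e^(−0) + 1·e^(−2.14395) + 6·e^(−3.30781) = 2.00000 + 0.117191 + 0.219577 = 2.33677.
P₂ = g₂ e^(−E₂/kT) / Z = 0.219577/2.33677 = 0.09397.

0.09397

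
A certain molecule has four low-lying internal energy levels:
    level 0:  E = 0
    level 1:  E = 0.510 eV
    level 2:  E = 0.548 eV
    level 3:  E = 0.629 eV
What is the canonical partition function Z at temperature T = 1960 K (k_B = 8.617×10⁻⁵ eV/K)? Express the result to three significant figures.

Z = 1.11

k_BT = 8.617×10⁻⁵ × 1960 K = 0.16889 eV.
Eᵢ/kT = 0, 3.0197, 3.2447, 3.7243.
Z = Σ e^(−Eᵢ/kT) = e^(−0) + e^(−3.0197) + e^(−3.2447) + e^(−3.7243) = 1.0000 + 0.048816 + 0.038980 + 0.024130 = 1.1119.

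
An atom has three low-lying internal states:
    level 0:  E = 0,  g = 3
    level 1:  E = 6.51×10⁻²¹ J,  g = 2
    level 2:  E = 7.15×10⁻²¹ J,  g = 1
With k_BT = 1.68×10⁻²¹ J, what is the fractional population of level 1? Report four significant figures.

0.01358

Eᵢ/kT = 0, 3.87500, 4.25595.
Z = Σ gᵢe^(−Eᵢ/kT) = 3·e^(−0) + 2·e^(−3.87500) + 1·e^(−4.25595) = 3.00000 + 0.0415087 + 0.0141796 = 3.05569.
P₁ = g₁ e^(−E₁/kT) / Z = 0.0415087/3.05569 = 0.01358.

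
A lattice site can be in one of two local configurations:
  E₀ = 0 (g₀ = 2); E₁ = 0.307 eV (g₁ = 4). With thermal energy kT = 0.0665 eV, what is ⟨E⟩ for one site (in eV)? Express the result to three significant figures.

0.00595 eV

Eᵢ/kT = 0, 4.6165.
Z = Σ gᵢe^(−Eᵢ/kT) = 2·e^(−0) + 4·e^(−4.6165) = 2.0000 + 0.039549 = 2.0395.
⟨E⟩ = Σ Eᵢ gᵢe^(−Eᵢ/kT) / Z = (0·2.0000 + 0.307·0.039549) / 2.0395 = 0.00595 eV.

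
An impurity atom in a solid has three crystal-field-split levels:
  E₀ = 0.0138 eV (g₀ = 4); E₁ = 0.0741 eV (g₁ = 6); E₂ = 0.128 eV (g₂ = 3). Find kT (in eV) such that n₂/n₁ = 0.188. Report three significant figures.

n₂/n₁ = (g₂/g₁) exp[−(E₂−E₁)/kT] = 0.188.
⇒ (E₂−E₁)/kT = ln((3/6)/0.188) = ln(2.6596) = 0.97818.
kT = 0.0539 eV / 0.97818 = 0.0551 eV.

0.0551 eV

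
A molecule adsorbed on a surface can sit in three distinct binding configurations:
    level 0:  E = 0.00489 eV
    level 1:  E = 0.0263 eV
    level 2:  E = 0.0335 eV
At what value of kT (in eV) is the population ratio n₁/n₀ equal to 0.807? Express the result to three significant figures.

n₁/n₀ = exp[−(E₁−E₀)/kT] = 0.807.
⇒ (E₁−E₀)/kT = ln(1/0.807) = ln(1.2392) = 0.21447.
kT = 0.02141 eV / 0.21447 = 0.0998 eV.

0.0998 eV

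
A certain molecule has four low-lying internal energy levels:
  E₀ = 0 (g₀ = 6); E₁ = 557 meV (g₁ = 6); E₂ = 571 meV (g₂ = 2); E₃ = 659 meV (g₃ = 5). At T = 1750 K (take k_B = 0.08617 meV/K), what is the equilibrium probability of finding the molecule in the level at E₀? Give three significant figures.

0.959

k_BT = 0.08617 × 1750 K = 150.80 meV.
Eᵢ/kT = 0, 3.6936, 3.7865, 4.3700.
Z = Σ gᵢe^(−Eᵢ/kT) = 6·e^(−0) + 6·e^(−3.6936) + 2·e^(−3.7865) + 5·e^(−4.3700) = 6.0000 + 0.14929 + 0.045350 + 0.063256 = 6.2579.
P₀ = g₀ e^(−E₀/kT) / Z = 6.0000/6.2579 = 0.959.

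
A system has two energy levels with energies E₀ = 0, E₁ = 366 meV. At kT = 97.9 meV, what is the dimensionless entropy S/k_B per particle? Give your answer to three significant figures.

0.110

Eᵢ/kT = 0, 3.7385.
Z = Σ e^(−Eᵢ/kT) = e^(−0) + e^(−3.7385) = 1.0000 + 0.023790 = 1.0238.
⟨E⟩ = Σ EᵢPᵢ = 8.5047 meV.
S/k_B = ln Z + ⟨E⟩/kT = ln(1.0238) + 8.5047/97.9 = 0.023521 + 0.086871 = 0.110.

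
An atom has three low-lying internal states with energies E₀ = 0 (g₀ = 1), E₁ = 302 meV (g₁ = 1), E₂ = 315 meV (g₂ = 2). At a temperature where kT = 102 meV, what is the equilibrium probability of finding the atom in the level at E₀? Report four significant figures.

0.8749

Eᵢ/kT = 0, 2.96078, 3.08824.
Z = Σ gᵢe^(−Eᵢ/kT) = 1·e^(−0) + 1·e^(−2.96078) + 2·e^(−3.08824) = 1.00000 + 0.0517785 + 0.0911642 = 1.14294.
P₀ = g₀ e^(−E₀/kT) / Z = 1.00000/1.14294 = 0.8749.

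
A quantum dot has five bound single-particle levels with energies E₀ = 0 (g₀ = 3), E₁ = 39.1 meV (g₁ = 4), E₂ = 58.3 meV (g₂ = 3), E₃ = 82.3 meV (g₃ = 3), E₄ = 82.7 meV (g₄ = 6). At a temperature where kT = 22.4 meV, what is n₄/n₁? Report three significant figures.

n₄/n₁ = (g₄/g₁) exp[−(E₄−E₁)/kT] = (6/4) × exp(−(43.6 meV)/(22.4 meV)) = (6/4) × exp(-1.9464) = 0.214.

0.214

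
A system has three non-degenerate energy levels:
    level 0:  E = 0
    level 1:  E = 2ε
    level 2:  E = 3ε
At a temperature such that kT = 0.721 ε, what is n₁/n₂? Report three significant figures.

n₁/n₂ = exp[−(E₁−E₂)/kT] = exp(−(-1ε)/(0.721ε)) = exp(1.3870) = 4.00.

4.00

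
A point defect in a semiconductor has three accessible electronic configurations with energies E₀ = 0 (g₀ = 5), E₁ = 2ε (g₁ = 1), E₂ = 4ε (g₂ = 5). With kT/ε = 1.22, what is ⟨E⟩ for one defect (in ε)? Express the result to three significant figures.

0.212 ε

Eᵢ/kT = 0, 1.6393, 3.2787.
Z = Σ gᵢe^(−Eᵢ/kT) = 5·e^(−0) + 1·e^(−1.6393) + 5·e^(−3.2787) = 5.0000 + 0.19412 + 0.18839 = 5.3825.
⟨E⟩ = Σ Eᵢ gᵢe^(−Eᵢ/kT) / Z = (0·5.0000 + 2·0.19412 + 4·0.18839) / 5.3825 = 0.212 ε.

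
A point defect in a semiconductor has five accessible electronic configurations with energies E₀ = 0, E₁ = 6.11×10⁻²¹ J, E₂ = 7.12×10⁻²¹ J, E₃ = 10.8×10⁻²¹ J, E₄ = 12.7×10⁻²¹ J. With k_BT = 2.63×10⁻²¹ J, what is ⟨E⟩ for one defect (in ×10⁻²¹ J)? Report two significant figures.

1.1 ×10⁻²¹ J

Eᵢ/kT = 0, 2.323, 2.707, 4.106, 4.829.
Z = Σ e^(−Eᵢ/kT) = e^(−0) + e^(−2.323) + e^(−2.707) + e^(−4.106) + e^(−4.829) = 1.000 + 0.09798 + 0.06674 + 0.01647 + 0.007995 = 1.189.
⟨E⟩ = Σ Eᵢ e^(−Eᵢ/kT) / Z = (0·1.000 + 6.11·0.09798 + 7.12·0.06674 + 10.8·0.01647 + 12.7·0.007995) / 1.189 = 1.1 ×10⁻²¹ J.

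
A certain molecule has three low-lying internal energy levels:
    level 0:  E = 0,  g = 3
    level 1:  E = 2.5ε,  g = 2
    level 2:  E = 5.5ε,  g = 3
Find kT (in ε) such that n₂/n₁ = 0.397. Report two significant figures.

n₂/n₁ = (g₂/g₁) exp[−(E₂−E₁)/kT] = 0.397.
⇒ (E₂−E₁)/kT = ln((3/2)/0.397) = ln(3.778) = 1.329.
kT = 3.0ε / 1.329 = 2.3 ε.

2.3 ε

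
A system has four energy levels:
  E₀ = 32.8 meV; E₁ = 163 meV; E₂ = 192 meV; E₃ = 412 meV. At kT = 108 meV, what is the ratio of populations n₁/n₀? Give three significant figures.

n₁/n₀ = exp[−(E₁−E₀)/kT] = exp(−(130.2 meV)/(108 meV)) = exp(-1.2056) = 0.300.

0.300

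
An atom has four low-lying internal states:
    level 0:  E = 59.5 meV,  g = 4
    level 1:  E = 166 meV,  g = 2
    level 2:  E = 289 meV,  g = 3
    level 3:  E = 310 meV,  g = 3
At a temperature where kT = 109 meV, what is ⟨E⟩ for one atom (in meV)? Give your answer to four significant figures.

Eᵢ/kT = 0.545872, 1.52294, 2.65138, 2.84404.
Z = Σ gᵢe^(−Eᵢ/kT) = 4·e^(−0.545872) + 2·e^(−1.52294) + 3·e^(−2.65138) + 3·e^(−2.84404) = 2.31735 + 0.436140 + 0.211661 + 0.174570 = 3.13972.
⟨E⟩ = Σ Eᵢ gᵢe^(−Eᵢ/kT) / Z = (59.5·2.31735 + 166·0.436140 + 289·0.211661 + 310·0.174570) / 3.13972 = 103.7 meV.

103.7 meV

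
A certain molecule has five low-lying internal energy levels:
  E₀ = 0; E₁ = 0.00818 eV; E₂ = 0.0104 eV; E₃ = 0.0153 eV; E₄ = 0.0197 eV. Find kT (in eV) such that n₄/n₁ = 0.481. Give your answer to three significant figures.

0.0157 eV

n₄/n₁ = exp[−(E₄−E₁)/kT] = 0.481.
⇒ (E₄−E₁)/kT = ln(1/0.481) = ln(2.0790) = 0.73189.
kT = 0.01152 eV / 0.73189 = 0.0157 eV.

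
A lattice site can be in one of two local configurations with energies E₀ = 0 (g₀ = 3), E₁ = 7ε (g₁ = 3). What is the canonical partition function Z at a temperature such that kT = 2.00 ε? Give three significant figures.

Eᵢ/kT = 0, 3.5000.
Z = Σ gᵢe^(−Eᵢ/kT) = 3·e^(−0) + 3·e^(−3.5000) = 3.0000 + 0.090592 = 3.0906.

Z = 3.09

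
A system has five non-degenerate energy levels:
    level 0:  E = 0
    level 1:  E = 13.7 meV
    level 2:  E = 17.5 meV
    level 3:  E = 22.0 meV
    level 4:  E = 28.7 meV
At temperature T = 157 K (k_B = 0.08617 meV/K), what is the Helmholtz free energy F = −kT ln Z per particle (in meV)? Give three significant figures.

k_BT = 0.08617 × 157 K = 13.529 meV.
Eᵢ/kT = 0, 1.0126, 1.2935, 1.6261, 2.1214.
Z = Σ e^(−Eᵢ/kT) = e^(−0) + e^(−1.0126) + e^(−1.2935) + e^(−1.6261) + e^(−2.1214) = 1.0000 + 0.36327 + 0.27431 + 0.19670 + 0.11986 = 1.9541.
F = −kT ln Z = −13.529 × ln(1.9541) = −13.529 × 0.66993 = -9.06 meV.

-9.06 meV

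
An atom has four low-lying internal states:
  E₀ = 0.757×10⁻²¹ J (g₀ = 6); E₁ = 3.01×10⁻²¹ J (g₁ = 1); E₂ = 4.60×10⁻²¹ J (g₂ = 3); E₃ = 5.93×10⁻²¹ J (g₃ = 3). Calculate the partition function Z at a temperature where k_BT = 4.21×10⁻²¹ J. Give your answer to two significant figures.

Eᵢ/kT = 0.1798, 0.7150, 1.093, 1.409.
Z = Σ gᵢe^(−Eᵢ/kT) = 6·e^(−0.1798) + 1·e^(−0.7150) + 3·e^(−1.093) + 3·e^(−1.409) = 5.013 + 0.4892 + 1.006 + 0.7332 = 7.241.

Z = 7.2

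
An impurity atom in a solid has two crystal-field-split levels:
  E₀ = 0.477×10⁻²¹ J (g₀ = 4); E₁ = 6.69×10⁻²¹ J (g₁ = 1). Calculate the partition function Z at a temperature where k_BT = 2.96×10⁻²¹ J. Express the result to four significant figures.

Z = 3.509

Eᵢ/kT = 0.161149, 2.26014.
Z = Σ gᵢe^(−Eᵢ/kT) = 4·e^(−0.161149) + 1·e^(−2.26014) = 3.40466 + 0.104336 = 3.50900.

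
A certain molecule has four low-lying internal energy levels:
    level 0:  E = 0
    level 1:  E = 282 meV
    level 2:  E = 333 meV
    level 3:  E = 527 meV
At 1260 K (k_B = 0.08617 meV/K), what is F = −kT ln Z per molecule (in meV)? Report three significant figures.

-13.2 meV

k_BT = 0.08617 × 1260 K = 108.57 meV.
Eᵢ/kT = 0, 2.5974, 3.0671, 4.8540.
Z = Σ e^(−Eᵢ/kT) = e^(−0) + e^(−2.5974) + e^(−3.0671) + e^(−4.8540) = 1.0000 + 0.074467 + 0.046556 + 0.0077971 = 1.1288.
F = −kT ln Z = −108.57 × ln(1.1288) = −108.57 × 0.12116 = -13.2 meV.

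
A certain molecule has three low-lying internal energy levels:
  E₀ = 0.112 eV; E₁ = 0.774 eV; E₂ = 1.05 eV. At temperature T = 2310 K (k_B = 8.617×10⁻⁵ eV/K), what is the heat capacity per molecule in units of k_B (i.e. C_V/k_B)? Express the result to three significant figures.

k_BT = 8.617×10⁻⁵ × 2310 K = 0.19905 eV.
Eᵢ/kT = 0.56267, 3.8885, 5.2751.
Z = Σ e^(−Eᵢ/kT) = e^(−0.56267) + e^(−3.8885) + e^(−5.2751) = 0.56969 + 0.020476 + 0.0051174 = 0.59528.
⟨E⟩ = 0.14284 eV, ⟨E²⟩ = 0.042089 eV².
C_V/k_B = (⟨E²⟩ − ⟨E⟩²)/(kT)² = (0.042089 − 0.020403)/0.039621 = 0.547.

0.547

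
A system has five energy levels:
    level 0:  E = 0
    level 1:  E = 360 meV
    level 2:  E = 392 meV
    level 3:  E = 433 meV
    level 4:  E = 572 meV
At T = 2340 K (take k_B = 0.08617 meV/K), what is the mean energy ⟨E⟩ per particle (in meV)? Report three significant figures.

k_BT = 0.08617 × 2340 K = 201.64 meV.
Eᵢ/kT = 0, 1.7854, 1.9441, 2.1474, 2.8367.
Z = Σ e^(−Eᵢ/kT) = e^(−0) + e^(−1.7854) + e^(−1.9441) + e^(−2.1474) + e^(−2.8367) = 1.0000 + 0.16773 + 0.14312 + 0.11679 + 0.058619 = 1.4863.
⟨E⟩ = Σ Eᵢ e^(−Eᵢ/kT) / Z = (0·1.0000 + 360·0.16773 + 392·0.14312 + 433·0.11679 + 572·0.058619) / 1.4863 = 135 meV.

135 meV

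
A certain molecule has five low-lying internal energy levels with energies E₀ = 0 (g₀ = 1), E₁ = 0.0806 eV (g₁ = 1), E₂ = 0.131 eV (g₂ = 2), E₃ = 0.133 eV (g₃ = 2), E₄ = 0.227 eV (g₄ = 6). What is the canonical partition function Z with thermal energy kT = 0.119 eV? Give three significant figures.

Eᵢ/kT = 0, 0.67731, 1.1008, 1.1176, 1.9076.
Z = Σ gᵢe^(−Eᵢ/kT) = 1·e^(−0) + 1·e^(−0.67731) + 2·e^(−1.1008) + 2·e^(−1.1176) + 6·e^(−1.9076) = 1.0000 + 0.50798 + 0.66521 + 0.65413 + 0.89062 = 3.7179.

Z = 3.72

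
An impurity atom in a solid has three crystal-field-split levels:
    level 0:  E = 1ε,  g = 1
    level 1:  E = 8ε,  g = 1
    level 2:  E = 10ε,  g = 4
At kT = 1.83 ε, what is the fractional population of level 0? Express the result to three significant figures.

0.951

Eᵢ/kT = 0.54645, 4.3716, 5.4645.
Z = Σ gᵢe^(−Eᵢ/kT) = 1·e^(−0.54645) + 1·e^(−4.3716) + 4·e^(−5.4645) = 0.57900 + 0.012631 + 0.016938 = 0.60857.
P₀ = g₀ e^(−E₀/kT) / Z = 0.57900/0.60857 = 0.951.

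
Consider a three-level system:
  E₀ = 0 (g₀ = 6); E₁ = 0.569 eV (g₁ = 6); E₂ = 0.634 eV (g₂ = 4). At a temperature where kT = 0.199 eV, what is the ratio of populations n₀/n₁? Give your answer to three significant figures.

17.4

n₀/n₁ = (g₀/g₁) exp[−(E₀−E₁)/kT] = (6/6) × exp(−(-0.569 eV)/(0.199 eV)) = (6/6) × exp(2.8593) = 17.4.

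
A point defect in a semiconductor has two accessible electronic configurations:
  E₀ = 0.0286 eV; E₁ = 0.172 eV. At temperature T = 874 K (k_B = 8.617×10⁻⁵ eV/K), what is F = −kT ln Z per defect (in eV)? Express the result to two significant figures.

0.018 eV

k_BT = 8.617×10⁻⁵ × 874 K = 0.07531 eV.
Eᵢ/kT = 0.3798, 2.284.
Z = Σ e^(−Eᵢ/kT) = e^(−0.3798) + e^(−2.284) = 0.6840 + 0.1019 = 0.7859.
F = −kT ln Z = −0.07531 × ln(0.7859) = −0.07531 × -0.2409 = 0.018 eV.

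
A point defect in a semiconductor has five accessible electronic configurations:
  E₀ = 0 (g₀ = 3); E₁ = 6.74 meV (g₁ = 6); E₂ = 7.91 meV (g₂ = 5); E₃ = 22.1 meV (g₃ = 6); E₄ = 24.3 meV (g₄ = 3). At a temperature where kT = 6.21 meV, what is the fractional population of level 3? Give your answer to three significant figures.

Eᵢ/kT = 0, 1.0853, 1.2738, 3.5588, 3.9130.
Z = Σ gᵢe^(−Eᵢ/kT) = 3·e^(−0) + 6·e^(−1.0853) + 5·e^(−1.2738) + 6·e^(−3.5588) + 3·e^(−3.9130) = 3.0000 + 2.0268 + 1.3988 + 0.17084 + 0.059941 = 6.6564.
P₃ = g₃ e^(−E₃/kT) / Z = 0.17084/6.6564 = 0.0257.

0.0257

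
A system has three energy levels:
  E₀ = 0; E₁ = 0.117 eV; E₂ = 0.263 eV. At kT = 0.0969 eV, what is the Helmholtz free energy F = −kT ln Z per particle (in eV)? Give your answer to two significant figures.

Eᵢ/kT = 0, 1.207, 2.714.
Z = Σ e^(−Eᵢ/kT) = e^(−0) + e^(−1.207) + e^(−2.714) = 1.000 + 0.2991 + 0.06627 = 1.365.
F = −kT ln Z = −0.0969 × ln(1.365) = −0.0969 × 0.3112 = -0.030 eV.

-0.030 eV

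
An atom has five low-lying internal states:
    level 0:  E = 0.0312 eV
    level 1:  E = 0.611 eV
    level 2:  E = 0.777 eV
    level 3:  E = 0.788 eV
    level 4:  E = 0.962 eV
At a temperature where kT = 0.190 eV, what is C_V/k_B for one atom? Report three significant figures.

Eᵢ/kT = 0.16421, 3.2158, 4.0895, 4.1474, 5.0632.
Z = Σ e^(−Eᵢ/kT) = e^(−0.16421) + e^(−3.2158) + e^(−4.0895) + e^(−4.1474) + e^(−5.0632) = 0.84856 + 0.040123 + 0.016748 + 0.015805 + 0.0063253 = 0.92756.
⟨E⟩ = 0.088989 eV, ⟨E²⟩ = 0.044831 eV².
C_V/k_B = (⟨E²⟩ − ⟨E⟩²)/(kT)² = (0.044831 − 0.0079190)/0.036100 = 1.02.

1.02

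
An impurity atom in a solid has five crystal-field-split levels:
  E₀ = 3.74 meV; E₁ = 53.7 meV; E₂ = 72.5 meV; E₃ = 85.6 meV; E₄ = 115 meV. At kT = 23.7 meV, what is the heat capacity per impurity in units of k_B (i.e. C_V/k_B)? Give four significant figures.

Eᵢ/kT = 0.157806, 2.26582, 3.05907, 3.61181, 4.85232.
Z = Σ e^(−Eᵢ/kT) = e^(−0.157806) + e^(−2.26582) + e^(−3.05907) + e^(−3.61181) + e^(−4.85232) = 0.854015 + 0.103745 + 0.0469313 + 0.0270029 + 0.00781024 = 1.03950.
⟨E⟩ = 14.7929 meV, ⟨E²⟩ = 826.308 meV².
C_V/k_B = (⟨E²⟩ − ⟨E⟩²)/(kT)² = (826.308 − 218.830)/561.690 = 1.082.

1.082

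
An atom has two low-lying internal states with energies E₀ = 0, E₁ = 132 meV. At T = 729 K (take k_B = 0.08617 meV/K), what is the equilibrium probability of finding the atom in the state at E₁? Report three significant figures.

0.109

k_BT = 0.08617 × 729 K = 62.818 meV.
Eᵢ/kT = 0, 2.1013.
Z = Σ e^(−Eᵢ/kT) = e^(−0) + e^(−2.1013) = 1.0000 + 0.12230 = 1.1223.
P₁ = e^(−E₁/kT) / Z = 0.12230/1.1223 = 0.109.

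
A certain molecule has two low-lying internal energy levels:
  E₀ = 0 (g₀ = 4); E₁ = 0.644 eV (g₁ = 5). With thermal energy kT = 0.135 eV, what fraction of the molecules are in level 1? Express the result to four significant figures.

0.01049

Eᵢ/kT = 0, 4.77037.
Z = Σ gᵢe^(−Eᵢ/kT) = 4·e^(−0) + 5·e^(−4.77037) = 4.00000 + 0.0423862 = 4.04239.
P₁ = g₁ e^(−E₁/kT) / Z = 0.0423862/4.04239 = 0.01049.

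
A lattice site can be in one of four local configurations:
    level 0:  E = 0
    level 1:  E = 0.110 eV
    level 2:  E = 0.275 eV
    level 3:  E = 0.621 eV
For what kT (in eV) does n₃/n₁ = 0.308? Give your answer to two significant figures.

n₃/n₁ = exp[−(E₃−E₁)/kT] = 0.308.
⇒ (E₃−E₁)/kT = ln(1/0.308) = ln(3.247) = 1.178.
kT = 0.511 eV / 1.178 = 0.43 eV.

0.43 eV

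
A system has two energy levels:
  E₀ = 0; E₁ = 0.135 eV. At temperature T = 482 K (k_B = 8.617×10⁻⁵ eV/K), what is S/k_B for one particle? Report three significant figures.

0.159

k_BT = 8.617×10⁻⁵ × 482 K = 0.041534 eV.
Eᵢ/kT = 0, 3.2503.
Z = Σ e^(−Eᵢ/kT) = e^(−0) + e^(−3.2503) = 1.0000 + 0.038763 = 1.0388.
⟨E⟩ = Σ EᵢPᵢ = 0.0050375 eV.
S/k_B = ln Z + ⟨E⟩/kT = ln(1.0388) + 0.0050375/0.041534 = 0.038066 + 0.12129 = 0.159.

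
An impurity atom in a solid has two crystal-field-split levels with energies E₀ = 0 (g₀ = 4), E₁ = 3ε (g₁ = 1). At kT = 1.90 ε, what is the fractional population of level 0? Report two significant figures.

0.95

Eᵢ/kT = 0, 1.579.
Z = Σ gᵢe^(−Eᵢ/kT) = 4·e^(−0) + 1·e^(−1.579) = 4.000 + 0.2062 = 4.206.
P₀ = g₀ e^(−E₀/kT) / Z = 4.000/4.206 = 0.95.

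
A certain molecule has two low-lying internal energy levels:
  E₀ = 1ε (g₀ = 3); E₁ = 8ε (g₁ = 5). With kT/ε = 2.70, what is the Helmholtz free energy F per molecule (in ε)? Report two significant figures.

Eᵢ/kT = 0.3704, 2.963.
Z = Σ gᵢe^(−Eᵢ/kT) = 3·e^(−0.3704) + 5·e^(−2.963) = 2.071 + 0.2583 = 2.329.
F = −kT ln Z = −2.70 × ln(2.329) = −2.70 × 0.8454 = -2.3 ε.

-2.3 ε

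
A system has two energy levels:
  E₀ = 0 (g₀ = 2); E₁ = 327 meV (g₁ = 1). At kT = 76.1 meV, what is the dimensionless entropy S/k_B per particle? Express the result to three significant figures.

Eᵢ/kT = 0, 4.2970.
Z = Σ gᵢe^(−Eᵢ/kT) = 2·e^(−0) + 1·e^(−4.2970) = 2.0000 + 0.013609 = 2.0136.
⟨E⟩ = Σ EᵢPᵢ = 2.2100 meV.
S/k_B = ln Z + ⟨E⟩/kT = ln(2.0136) + 2.2100/76.1 = 0.69992 + 0.029041 = 0.729.

0.729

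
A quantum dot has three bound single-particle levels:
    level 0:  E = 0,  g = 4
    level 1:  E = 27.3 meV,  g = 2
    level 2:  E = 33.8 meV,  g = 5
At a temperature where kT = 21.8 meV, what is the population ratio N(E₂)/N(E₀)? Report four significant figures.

n₂/n₀ = (g₂/g₀) exp[−(E₂−E₀)/kT] = (5/4) × exp(−(33.8 meV)/(21.8 meV)) = (5/4) × exp(-1.55046) = 0.2652.

0.2652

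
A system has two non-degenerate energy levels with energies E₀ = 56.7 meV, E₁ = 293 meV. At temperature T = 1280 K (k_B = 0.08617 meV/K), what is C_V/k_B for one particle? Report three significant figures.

0.431

k_BT = 0.08617 × 1280 K = 110.30 meV.
Eᵢ/kT = 0.51405, 2.6564.
Z = Σ e^(−Eᵢ/kT) = e^(−0.51405) + e^(−2.6564) = 0.59807 + 0.070200 = 0.66827.
⟨E⟩ = 81.523 meV, ⟨E²⟩ = 11895 meV².
C_V/k_B = (⟨E²⟩ − ⟨E⟩²)/(kT)² = (11895 − 6646.0)/12166 = 0.431.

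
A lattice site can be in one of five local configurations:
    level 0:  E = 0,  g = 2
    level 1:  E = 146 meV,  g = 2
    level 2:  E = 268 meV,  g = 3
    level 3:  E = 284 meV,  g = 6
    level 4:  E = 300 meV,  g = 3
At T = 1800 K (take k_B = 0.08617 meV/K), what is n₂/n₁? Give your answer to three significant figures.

0.683

k_BT = 0.08617 × 1800 K = 155.11 meV.
n₂/n₁ = (g₂/g₁) exp[−(E₂−E₁)/kT] = (3/2) × exp(−(122 meV)/(155.11 meV)) = (3/2) × exp(-0.78654) = 0.683.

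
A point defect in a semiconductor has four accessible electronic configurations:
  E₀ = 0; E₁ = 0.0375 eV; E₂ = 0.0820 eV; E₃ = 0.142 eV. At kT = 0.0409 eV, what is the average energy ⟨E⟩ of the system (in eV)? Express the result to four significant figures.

0.01945 eV

Eᵢ/kT = 0, 0.916870, 2.00489, 3.47188.
Z = Σ e^(−Eᵢ/kT) = e^(−0) + e^(−0.916870) + e^(−2.00489) + e^(−3.47188) = 1.00000 + 0.399768 + 0.134675 + 0.0310586 = 1.56550.
⟨E⟩ = Σ Eᵢ e^(−Eᵢ/kT) / Z = (0·1.00000 + 0.0375·0.399768 + 0.0820·0.134675 + 0.142·0.0310586) / 1.56550 = 0.01945 eV.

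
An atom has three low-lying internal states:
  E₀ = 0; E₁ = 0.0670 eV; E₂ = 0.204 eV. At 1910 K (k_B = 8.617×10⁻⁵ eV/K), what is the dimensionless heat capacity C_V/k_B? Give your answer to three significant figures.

0.180

k_BT = 8.617×10⁻⁵ × 1910 K = 0.16458 eV.
Eᵢ/kT = 0, 0.40710, 1.2395.
Z = Σ e^(−Eᵢ/kT) = e^(−0) + e^(−0.40710) + e^(−1.2395) = 1.0000 + 0.66558 + 0.28953 = 1.9551.
⟨E⟩ = 0.053019 eV, ⟨E²⟩ = 0.0076911 eV².
C_V/k_B = (⟨E²⟩ − ⟨E⟩²)/(kT)² = (0.0076911 − 0.0028110)/0.027087 = 0.180.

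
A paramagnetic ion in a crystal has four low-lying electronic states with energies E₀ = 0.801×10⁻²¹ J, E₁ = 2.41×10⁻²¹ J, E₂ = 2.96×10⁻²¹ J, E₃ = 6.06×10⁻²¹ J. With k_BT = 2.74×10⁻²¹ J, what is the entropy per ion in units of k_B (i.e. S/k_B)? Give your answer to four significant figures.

Eᵢ/kT = 0.292336, 0.879562, 1.08029, 2.21168.
Z = Σ e^(−Eᵢ/kT) = e^(−0.292336) + e^(−0.879562) + e^(−1.08029) + e^(−2.21168) = 0.746518 + 0.414965 + 0.339497 + 0.109517 = 1.61050.
⟨E⟩ = Σ EᵢPᵢ = 2.02832 ×10⁻²¹ J.
S/k_B = ln Z + ⟨E⟩/kT = ln(1.61050) + 2.02832/2.74 = 0.476545 + 0.740263 = 1.217.

1.217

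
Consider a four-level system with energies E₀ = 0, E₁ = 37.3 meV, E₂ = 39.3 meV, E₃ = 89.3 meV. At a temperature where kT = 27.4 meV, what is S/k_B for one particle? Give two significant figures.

0.96

Eᵢ/kT = 0, 1.361, 1.434, 3.259.
Z = Σ e^(−Eᵢ/kT) = e^(−0) + e^(−1.361) + e^(−1.434) + e^(−3.259) = 1.000 + 0.2564 + 0.2384 + 0.03843 = 1.533.
⟨E⟩ = Σ EᵢPᵢ = 14.59 meV.
S/k_B = ln Z + ⟨E⟩/kT = ln(1.533) + 14.59/27.4 = 0.4272 + 0.5325 = 0.96.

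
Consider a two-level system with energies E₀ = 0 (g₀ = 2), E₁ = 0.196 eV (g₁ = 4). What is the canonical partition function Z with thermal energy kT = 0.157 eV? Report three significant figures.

Eᵢ/kT = 0, 1.2484.
Z = Σ gᵢe^(−Eᵢ/kT) = 2·e^(−0) + 4·e^(−1.2484) = 2.0000 + 1.1479 = 3.1479.

Z = 3.15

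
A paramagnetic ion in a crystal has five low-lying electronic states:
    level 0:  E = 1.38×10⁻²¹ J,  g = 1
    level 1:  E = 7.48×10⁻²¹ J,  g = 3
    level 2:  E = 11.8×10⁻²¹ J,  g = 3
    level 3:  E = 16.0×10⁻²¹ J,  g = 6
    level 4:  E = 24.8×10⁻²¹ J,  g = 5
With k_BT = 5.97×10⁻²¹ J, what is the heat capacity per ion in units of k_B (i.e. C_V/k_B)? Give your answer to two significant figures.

0.98

Eᵢ/kT = 0.2312, 1.253, 1.977, 2.680, 4.154.
Z = Σ gᵢe^(−Eᵢ/kT) = 1·e^(−0.2312) + 3·e^(−1.253) + 3·e^(−1.977) + 6·e^(−2.680) + 5·e^(−4.154) = 0.7936 + 0.8569 + 0.4155 + 0.4114 + 0.07851 = 2.556.
⟨E⟩ = 8.191, ⟨E²⟩ = 102.1.
C_V/k_B = (⟨E²⟩ − ⟨E⟩²)/(kT)² = (102.1 − 67.09)/35.64 = 0.98.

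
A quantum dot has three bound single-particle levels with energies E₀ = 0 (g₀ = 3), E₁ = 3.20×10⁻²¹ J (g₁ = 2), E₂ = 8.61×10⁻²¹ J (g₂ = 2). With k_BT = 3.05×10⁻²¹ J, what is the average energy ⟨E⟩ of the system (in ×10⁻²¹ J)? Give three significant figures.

Eᵢ/kT = 0, 1.0492, 2.8230.
Z = Σ gᵢe^(−Eᵢ/kT) = 3·e^(−0) + 2·e^(−1.0492) + 2·e^(−2.8230) = 3.0000 + 0.70044 + 0.11885 = 3.8193.
⟨E⟩ = Σ Eᵢ gᵢe^(−Eᵢ/kT) / Z = (0·3.0000 + 3.20·0.70044 + 8.61·0.11885) / 3.8193 = 0.855 ×10⁻²¹ J.

0.855 ×10⁻²¹ J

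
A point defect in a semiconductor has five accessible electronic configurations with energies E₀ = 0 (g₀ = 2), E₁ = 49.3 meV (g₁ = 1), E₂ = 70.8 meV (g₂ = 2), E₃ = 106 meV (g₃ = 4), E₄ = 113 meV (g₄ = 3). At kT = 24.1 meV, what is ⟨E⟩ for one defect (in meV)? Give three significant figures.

9.61 meV

Eᵢ/kT = 0, 2.0456, 2.9378, 4.3983, 4.6888.
Z = Σ gᵢe^(−Eᵢ/kT) = 2·e^(−0) + 1·e^(−2.0456) + 2·e^(−2.9378) + 4·e^(−4.3983) + 3·e^(−4.6888) = 2.0000 + 0.12930 + 0.10596 + 0.049193 + 0.027593 = 2.3120.
⟨E⟩ = Σ Eᵢ gᵢe^(−Eᵢ/kT) / Z = (0·2.0000 + 49.3·0.12930 + 70.8·0.10596 + 106·0.049193 + 113·0.027593) / 2.3120 = 9.61 meV.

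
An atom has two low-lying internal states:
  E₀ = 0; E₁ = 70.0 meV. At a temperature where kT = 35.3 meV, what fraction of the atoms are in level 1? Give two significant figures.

Eᵢ/kT = 0, 1.983.
Z = Σ e^(−Eᵢ/kT) = e^(−0) + e^(−1.983) = 1.000 + 0.1377 = 1.138.
P₁ = e^(−E₁/kT) / Z = 0.1377/1.138 = 0.12.

0.12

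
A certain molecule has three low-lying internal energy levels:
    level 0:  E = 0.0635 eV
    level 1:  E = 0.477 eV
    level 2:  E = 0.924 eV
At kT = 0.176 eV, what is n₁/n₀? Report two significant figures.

0.095

n₁/n₀ = exp[−(E₁−E₀)/kT] = exp(−(0.4135 eV)/(0.176 eV)) = exp(-2.349) = 0.095.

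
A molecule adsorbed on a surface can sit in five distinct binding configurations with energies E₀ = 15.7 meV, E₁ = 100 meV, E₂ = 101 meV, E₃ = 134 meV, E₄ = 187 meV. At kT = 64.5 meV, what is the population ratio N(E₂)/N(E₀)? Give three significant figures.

0.266

n₂/n₀ = exp[−(E₂−E₀)/kT] = exp(−(85.3 meV)/(64.5 meV)) = exp(-1.3225) = 0.266.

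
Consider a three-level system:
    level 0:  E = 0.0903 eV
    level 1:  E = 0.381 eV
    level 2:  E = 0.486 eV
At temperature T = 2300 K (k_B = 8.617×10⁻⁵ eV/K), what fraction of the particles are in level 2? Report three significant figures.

k_BT = 8.617×10⁻⁵ × 2300 K = 0.19819 eV.
Eᵢ/kT = 0.45562, 1.9224, 2.4522.
Z = Σ e^(−Eᵢ/kT) = e^(−0.45562) + e^(−1.9224) + e^(−2.4522) = 0.63405 + 0.14626 + 0.086104 = 0.86641.
P₂ = e^(−E₂/kT) / Z = 0.086104/0.86641 = 0.0994.

0.0994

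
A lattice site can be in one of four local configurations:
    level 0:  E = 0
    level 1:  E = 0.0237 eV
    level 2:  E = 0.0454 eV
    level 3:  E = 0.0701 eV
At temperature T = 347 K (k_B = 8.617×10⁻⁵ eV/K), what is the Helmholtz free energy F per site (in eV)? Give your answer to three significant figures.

-0.0170 eV

k_BT = 8.617×10⁻⁵ × 347 K = 0.029901 eV.
Eᵢ/kT = 0, 0.79262, 1.5183, 2.3444.
Z = Σ e^(−Eᵢ/kT) = e^(−0) + e^(−0.79262) + e^(−1.5183) + e^(−2.3444) = 1.0000 + 0.45266 + 0.21908 + 0.095905 = 1.7676.
F = −kT ln Z = −0.029901 × ln(1.7676) = −0.029901 × 0.56962 = -0.0170 eV.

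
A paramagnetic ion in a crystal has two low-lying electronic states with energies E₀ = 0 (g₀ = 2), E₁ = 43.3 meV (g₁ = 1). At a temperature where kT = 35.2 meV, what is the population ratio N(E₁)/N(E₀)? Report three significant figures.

0.146

n₁/n₀ = (g₁/g₀) exp[−(E₁−E₀)/kT] = (1/2) × exp(−(43.3 meV)/(35.2 meV)) = (1/2) × exp(-1.2301) = 0.146.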